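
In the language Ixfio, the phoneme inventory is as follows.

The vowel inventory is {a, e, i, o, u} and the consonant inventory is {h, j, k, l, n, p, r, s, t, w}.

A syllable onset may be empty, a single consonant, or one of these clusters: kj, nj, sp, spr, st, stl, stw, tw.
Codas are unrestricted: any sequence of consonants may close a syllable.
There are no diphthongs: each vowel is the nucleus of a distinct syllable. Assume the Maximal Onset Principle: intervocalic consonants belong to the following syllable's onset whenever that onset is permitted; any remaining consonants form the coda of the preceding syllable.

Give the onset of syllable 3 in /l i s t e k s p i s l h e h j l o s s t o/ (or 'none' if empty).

sp

The vowels are i, e, i, e, o, o — 6 nuclei, so 6 syllables.
V1 /i/ – V2 /e/: /st/ is a licit onset in full, so it all attaches to the next syllable.
V2 /e/ – V3 /i/: /ksp/ splits as /k/ + /sp/ (/sp/ is the longest suffix that is a licit onset).
V3 /i/ – V4 /e/: /slh/; trying suffixes from longest down, /h/ is the first permitted one, so coda /sl/ | onset /h/.
V4 /e/ – V5 /o/: cluster /hjl/ — the longest permitted-onset suffix is /l/; onset = /l/, preceding coda = /hj/.
V5 /o/ – V6 /o/: /sst/; trying suffixes from longest down, /st/ is the first permitted one, so coda /s/ | onset /st/.
Syllabification: li.stek.spisl.hehj.los.sto.
Syllable 3 is /spisl/: onset /sp/, nucleus /i/, coda /sl/.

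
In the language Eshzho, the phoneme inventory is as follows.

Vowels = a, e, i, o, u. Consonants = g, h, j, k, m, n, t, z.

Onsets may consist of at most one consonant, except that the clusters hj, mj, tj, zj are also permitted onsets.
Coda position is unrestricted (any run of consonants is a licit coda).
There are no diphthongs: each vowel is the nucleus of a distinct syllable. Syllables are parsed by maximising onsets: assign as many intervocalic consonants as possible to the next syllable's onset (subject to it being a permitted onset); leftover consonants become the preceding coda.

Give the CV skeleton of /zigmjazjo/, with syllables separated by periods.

The vowels are i, a, o — 3 nuclei, so 3 syllables.
V1 /i/ – V2 /a/: /gmj/ splits as /g/ + /mj/ (/mj/ is the longest suffix that is a licit onset).
V2 /a/ – V3 /o/: /zj/ is a licit onset in full, so it all attaches to the next syllable.
Putting it together: zig.mja.zjo.
Mapping each syllable to C/V: /zig/ → CVC, /mja/ → CCV, /zjo/ → CCV.

CVC.CCV.CCV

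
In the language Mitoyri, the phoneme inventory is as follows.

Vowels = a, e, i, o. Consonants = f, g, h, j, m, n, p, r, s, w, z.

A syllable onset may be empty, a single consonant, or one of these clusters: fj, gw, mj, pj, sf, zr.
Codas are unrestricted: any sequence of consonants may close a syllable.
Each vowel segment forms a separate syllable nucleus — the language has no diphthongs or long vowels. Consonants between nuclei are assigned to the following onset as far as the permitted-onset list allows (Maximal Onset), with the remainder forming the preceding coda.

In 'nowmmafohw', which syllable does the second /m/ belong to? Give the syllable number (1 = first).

2

The vowels are o, a, o — 3 nuclei, so 3 syllables.
/o…a/ gap (V1→V2): /wmm/ splits as /wm/ + /m/ (/m/ is the longest suffix that is a licit onset).
/a…o/ gap (V2→V3): /f/ → onset of the next syllable (single consonants are always licit onsets).
Putting it together: nowm.ma.fohw.
The second /m/ is in the onset of syllable 2 (/ma/).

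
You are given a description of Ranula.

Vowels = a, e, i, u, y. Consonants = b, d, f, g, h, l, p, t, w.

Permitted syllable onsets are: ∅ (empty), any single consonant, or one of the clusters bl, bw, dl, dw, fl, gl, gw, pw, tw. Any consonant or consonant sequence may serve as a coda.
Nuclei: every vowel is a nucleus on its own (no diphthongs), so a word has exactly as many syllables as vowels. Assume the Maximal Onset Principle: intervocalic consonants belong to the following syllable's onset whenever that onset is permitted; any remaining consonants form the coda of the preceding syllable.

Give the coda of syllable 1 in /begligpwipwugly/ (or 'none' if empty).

none

Vowels present: e, i, i, u, y; each is a nucleus, giving 5 syllables.
V1 /e/ – V2 /i/: /gl/ — entire cluster is a permitted onset → onset /gl/, coda ∅.
V2 /i/ – V3 /i/: cluster /gpw/ — the longest permitted-onset suffix is /pw/; onset = /pw/, preceding coda = /g/.
V3 /i/ – V4 /u/: cluster /pw/ — /pw/ is itself a permitted onset, so the whole cluster goes right; preceding coda = ∅.
V4 /u/ – V5 /y/: /gl/ is a licit onset in full, so it all attaches to the next syllable.
Putting it together: be.glig.pwi.pwu.gly.
Syllable 1 is /be/: onset /b/, nucleus /e/, coda ∅.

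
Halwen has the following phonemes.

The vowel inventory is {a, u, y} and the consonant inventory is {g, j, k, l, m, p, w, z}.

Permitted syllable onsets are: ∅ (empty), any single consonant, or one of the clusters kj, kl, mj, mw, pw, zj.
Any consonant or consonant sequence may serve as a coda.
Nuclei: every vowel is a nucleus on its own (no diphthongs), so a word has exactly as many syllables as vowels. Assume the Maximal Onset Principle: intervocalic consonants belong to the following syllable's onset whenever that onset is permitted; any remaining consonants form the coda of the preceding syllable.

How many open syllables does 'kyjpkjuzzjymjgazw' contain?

0

The vowels are y, u, y, a — 4 nuclei, so 4 syllables.
V1 /y/ – V2 /u/: /jpkj/ — longest licit onset from the right is /kj/, leaving /jp/ as coda.
V2 /u/ – V3 /y/: cluster /zzj/ — the longest permitted-onset suffix is /zj/; onset = /zj/, preceding coda = /z/.
V3 /y/ – V4 /a/: cluster /mjg/ — the longest permitted-onset suffix is /g/; onset = /g/, preceding coda = /mj/.
Putting it together: kyjp.kjuz.zjymj.gazw.
Classifying each syllable: /kyjp/ (closed), /kjuz/ (closed), /zjymj/ (closed), /gazw/ (closed).
Open syllables: 0.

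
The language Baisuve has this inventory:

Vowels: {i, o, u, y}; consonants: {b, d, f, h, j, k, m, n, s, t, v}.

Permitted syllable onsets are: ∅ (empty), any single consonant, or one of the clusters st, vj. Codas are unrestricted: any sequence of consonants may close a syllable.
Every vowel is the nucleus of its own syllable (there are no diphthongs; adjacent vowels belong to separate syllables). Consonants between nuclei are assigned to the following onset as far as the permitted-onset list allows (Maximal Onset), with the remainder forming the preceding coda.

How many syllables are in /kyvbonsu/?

3

Vowels present: y, o, u; each is a nucleus, giving 3 syllables.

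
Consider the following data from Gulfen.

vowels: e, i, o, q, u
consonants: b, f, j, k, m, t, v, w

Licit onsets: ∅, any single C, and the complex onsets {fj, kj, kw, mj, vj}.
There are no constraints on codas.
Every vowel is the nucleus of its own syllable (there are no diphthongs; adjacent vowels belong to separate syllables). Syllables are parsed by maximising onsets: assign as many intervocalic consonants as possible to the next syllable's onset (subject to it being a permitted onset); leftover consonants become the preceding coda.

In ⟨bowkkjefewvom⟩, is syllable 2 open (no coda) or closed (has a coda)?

open

Nuclei (vowels): o, e, e, o → 4 syllables.
Between /o/ (V1) and /e/ (V2): cluster /wkkj/ — the longest permitted-onset suffix is /kj/; onset = /kj/, preceding coda = /wk/.
Between /e/ (V2) and /e/ (V3): /f/ → onset of the next syllable (single consonants are always licit onsets).
Between /e/ (V3) and /o/ (V4): cluster /wv/ — the longest permitted-onset suffix is /v/; onset = /v/, preceding coda = /w/.
Result: bowk.kje.few.vom.
Syllable 2 is /kje/; it ends in its nucleus with no coda, so it is open.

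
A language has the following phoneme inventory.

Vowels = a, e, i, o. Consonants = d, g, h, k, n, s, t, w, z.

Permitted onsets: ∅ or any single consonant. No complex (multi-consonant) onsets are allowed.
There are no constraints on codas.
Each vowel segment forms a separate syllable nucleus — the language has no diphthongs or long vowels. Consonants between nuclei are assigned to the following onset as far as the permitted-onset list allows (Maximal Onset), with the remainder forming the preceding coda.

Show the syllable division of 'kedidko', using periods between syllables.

The vowels are e, i, o — 3 nuclei, so 3 syllables.
σ1/σ2 boundary: just /d/ — single C goes to the following onset.
σ2/σ3 boundary: cluster /dk/ — the longest permitted-onset suffix is /k/; onset = /k/, preceding coda = /d/.

ke.did.ko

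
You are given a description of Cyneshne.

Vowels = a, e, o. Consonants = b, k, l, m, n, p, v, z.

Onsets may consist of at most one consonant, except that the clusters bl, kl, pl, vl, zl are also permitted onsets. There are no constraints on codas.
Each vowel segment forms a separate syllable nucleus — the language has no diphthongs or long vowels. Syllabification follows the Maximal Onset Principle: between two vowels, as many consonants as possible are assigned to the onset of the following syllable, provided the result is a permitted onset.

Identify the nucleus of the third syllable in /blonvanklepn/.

The vowels are o, a, e — 3 nuclei, so 3 syllables.
The third nucleus (vowel 3 from the left) is /e/.

e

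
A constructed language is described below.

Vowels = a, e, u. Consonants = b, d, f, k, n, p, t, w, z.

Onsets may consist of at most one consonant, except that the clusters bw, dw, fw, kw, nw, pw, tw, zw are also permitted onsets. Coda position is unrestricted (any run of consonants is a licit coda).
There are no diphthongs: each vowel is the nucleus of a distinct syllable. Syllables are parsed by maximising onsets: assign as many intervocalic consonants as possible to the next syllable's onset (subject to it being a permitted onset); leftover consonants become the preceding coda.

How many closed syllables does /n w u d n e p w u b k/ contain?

The vowels are u, e, u — 3 nuclei, so 3 syllables.
/u…e/ gap (V1→V2): /dn/ — longest licit onset from the right is /n/, leaving /d/ as coda.
/e…u/ gap (V2→V3): /pw/ — entire cluster is a permitted onset → onset /pw/, coda ∅.
Putting it together: nwud.ne.pwubk.
Classifying each syllable: /nwud/ (closed), /ne/ (open), /pwubk/ (closed).
Closed syllables: 2.

2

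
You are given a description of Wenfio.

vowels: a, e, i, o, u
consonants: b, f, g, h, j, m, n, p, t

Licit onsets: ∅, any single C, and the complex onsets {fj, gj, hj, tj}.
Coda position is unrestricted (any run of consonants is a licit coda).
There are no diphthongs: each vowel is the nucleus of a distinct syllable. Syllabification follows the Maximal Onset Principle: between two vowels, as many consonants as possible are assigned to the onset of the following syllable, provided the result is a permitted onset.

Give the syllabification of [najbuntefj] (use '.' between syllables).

naj.bun.tefj

Nuclei (vowels): a, u, e → 3 syllables.
σ1/σ2 boundary: cluster /jb/ — the longest permitted-onset suffix is /b/; onset = /b/, preceding coda = /j/.
σ2/σ3 boundary: /nt/ — longest licit onset from the right is /t/, leaving /n/ as coda.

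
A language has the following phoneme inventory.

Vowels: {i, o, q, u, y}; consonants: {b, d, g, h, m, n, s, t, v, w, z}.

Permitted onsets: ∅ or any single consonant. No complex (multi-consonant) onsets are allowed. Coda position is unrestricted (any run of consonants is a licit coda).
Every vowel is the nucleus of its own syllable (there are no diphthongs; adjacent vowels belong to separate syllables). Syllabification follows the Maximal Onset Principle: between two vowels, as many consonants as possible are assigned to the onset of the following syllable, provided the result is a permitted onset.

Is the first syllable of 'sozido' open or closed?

open

The vowels are o, i, o — 3 nuclei, so 3 syllables.
σ1/σ2 boundary: /z/ → onset of the next syllable (single consonants are always licit onsets).
σ2/σ3 boundary: /d/ is a single consonant, so it becomes the next onset.
Result: so.zi.do.
Syllable 1 is /so/; it ends in its nucleus with no coda, so it is open.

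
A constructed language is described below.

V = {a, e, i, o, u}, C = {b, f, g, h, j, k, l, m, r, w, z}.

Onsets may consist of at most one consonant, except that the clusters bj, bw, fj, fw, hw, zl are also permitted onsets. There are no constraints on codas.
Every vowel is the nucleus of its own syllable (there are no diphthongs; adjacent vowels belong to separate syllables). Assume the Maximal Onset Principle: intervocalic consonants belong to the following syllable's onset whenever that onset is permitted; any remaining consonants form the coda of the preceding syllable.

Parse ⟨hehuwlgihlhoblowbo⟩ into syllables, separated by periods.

Vowels present: e, u, i, o, o, o; each is a nucleus, giving 6 syllables.
Between /e/ (V1) and /u/ (V2): /h/ is a single consonant, so it becomes the next onset.
Between /u/ (V2) and /i/ (V3): /wlg/; trying suffixes from longest down, /g/ is the first permitted one, so coda /wl/ | onset /g/.
Between /i/ (V3) and /o/ (V4): /hlh/ — longest licit onset from the right is /h/, leaving /hl/ as coda.
Between /o/ (V4) and /o/ (V5): /bl/ — longest licit onset from the right is /l/, leaving /b/ as coda.
Between /o/ (V5) and /o/ (V6): /wb/ — longest licit onset from the right is /b/, leaving /w/ as coda.

he.huwl.gihl.hob.low.bo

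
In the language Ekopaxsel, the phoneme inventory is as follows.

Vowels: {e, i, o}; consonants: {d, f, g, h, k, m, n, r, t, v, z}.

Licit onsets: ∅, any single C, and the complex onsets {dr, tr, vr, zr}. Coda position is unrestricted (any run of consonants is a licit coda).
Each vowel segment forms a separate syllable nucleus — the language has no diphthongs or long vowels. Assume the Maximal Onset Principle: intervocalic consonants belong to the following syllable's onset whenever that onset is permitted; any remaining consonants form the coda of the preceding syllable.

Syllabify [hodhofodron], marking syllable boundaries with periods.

Nuclei (vowels): o, o, o, o → 4 syllables.
σ1/σ2 boundary: /dh/ — longest licit onset from the right is /h/, leaving /d/ as coda.
σ2/σ3 boundary: just /f/ — single C goes to the following onset.
σ3/σ4 boundary: /dr/ is a licit onset in full, so it all attaches to the next syllable.

hod.ho.fo.dron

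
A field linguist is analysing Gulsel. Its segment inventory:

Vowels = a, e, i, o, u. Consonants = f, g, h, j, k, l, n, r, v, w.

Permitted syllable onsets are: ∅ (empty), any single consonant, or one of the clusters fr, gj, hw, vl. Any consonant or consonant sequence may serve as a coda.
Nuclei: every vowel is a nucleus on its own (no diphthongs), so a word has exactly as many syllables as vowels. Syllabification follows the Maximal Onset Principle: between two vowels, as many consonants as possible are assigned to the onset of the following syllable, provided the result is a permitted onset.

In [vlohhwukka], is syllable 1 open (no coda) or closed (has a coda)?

Vowels present: o, u, a; each is a nucleus, giving 3 syllables.
/o…u/ gap (V1→V2): cluster /hhw/ — the longest permitted-onset suffix is /hw/; onset = /hw/, preceding coda = /h/.
/u…a/ gap (V2→V3): cluster /kk/ — the longest permitted-onset suffix is /k/; onset = /k/, preceding coda = /k/.
So the parse is vloh.hwuk.ka.
Syllable 1 is /vloh/ with coda /h/, so it is closed.

closed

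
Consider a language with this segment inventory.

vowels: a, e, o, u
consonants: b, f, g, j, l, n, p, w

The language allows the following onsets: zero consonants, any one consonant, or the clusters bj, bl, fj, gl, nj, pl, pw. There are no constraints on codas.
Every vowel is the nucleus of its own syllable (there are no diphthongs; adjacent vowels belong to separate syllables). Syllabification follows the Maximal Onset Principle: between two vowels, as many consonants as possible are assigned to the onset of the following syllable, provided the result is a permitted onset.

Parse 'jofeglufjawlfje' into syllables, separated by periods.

Nuclei (vowels): o, e, u, a, e → 5 syllables.
V1 /o/ – V2 /e/: /f/ is a single consonant, so it becomes the next onset.
V2 /e/ – V3 /u/: cluster /gl/ — /gl/ is itself a permitted onset, so the whole cluster goes right; preceding coda = ∅.
V3 /u/ – V4 /a/: /fj/ is a licit onset in full, so it all attaches to the next syllable.
V4 /a/ – V5 /e/: cluster /wlfj/ — the longest permitted-onset suffix is /fj/; onset = /fj/, preceding coda = /wl/.

jo.fe.glu.fjawl.fje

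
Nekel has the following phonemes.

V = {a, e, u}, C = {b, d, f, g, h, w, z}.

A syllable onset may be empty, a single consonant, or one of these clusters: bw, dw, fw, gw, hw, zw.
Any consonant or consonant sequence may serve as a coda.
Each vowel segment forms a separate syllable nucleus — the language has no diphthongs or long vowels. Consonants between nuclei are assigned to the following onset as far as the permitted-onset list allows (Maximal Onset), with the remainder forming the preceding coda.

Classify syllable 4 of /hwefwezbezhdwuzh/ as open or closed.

closed

The vowels are e, e, e, u — 4 nuclei, so 4 syllables.
V1 /e/ – V2 /e/: /fw/ is a licit onset in full, so it all attaches to the next syllable.
V2 /e/ – V3 /e/: /zb/; trying suffixes from longest down, /b/ is the first permitted one, so coda /z/ | onset /b/.
V3 /e/ – V4 /u/: /zhdw/; trying suffixes from longest down, /dw/ is the first permitted one, so coda /zh/ | onset /dw/.
Syllabification: hwe.fwez.bezh.dwuzh.
Syllable 4 is /dwuzh/ with coda /zh/, so it is closed.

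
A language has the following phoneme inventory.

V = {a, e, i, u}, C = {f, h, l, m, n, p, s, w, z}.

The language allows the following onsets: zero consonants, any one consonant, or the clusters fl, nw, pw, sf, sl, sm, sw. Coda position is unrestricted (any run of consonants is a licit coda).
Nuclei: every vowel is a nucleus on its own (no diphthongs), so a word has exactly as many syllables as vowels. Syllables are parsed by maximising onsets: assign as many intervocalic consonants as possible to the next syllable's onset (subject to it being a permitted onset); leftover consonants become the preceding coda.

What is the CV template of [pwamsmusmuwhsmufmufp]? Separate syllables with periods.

The vowels are a, u, u, u, u — 5 nuclei, so 5 syllables.
/a…u/ gap (V1→V2): cluster /msm/ — the longest permitted-onset suffix is /sm/; onset = /sm/, preceding coda = /m/.
/u…u/ gap (V2→V3): cluster /sm/ — /sm/ is itself a permitted onset, so the whole cluster goes right; preceding coda = ∅.
/u…u/ gap (V3→V4): /whsm/; trying suffixes from longest down, /sm/ is the first permitted one, so coda /wh/ | onset /sm/.
/u…u/ gap (V4→V5): cluster /fm/ — the longest permitted-onset suffix is /m/; onset = /m/, preceding coda = /f/.
So the parse is pwam.smu.smuwh.smuf.mufp.
Mapping each syllable to C/V: /pwam/ → CCVC, /smu/ → CCV, /smuwh/ → CCVCC, /smuf/ → CCVC, /mufp/ → CVCC.

CCVC.CCV.CCVCC.CCVC.CVCC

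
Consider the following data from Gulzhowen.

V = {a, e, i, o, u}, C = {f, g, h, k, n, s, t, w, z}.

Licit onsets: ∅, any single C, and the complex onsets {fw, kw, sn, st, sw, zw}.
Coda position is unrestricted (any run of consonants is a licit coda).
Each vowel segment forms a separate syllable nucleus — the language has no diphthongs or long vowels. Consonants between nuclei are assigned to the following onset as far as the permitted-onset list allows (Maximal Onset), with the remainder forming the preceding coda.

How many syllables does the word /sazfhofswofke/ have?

The vowels are a, o, o, e — 4 nuclei, so 4 syllables.

4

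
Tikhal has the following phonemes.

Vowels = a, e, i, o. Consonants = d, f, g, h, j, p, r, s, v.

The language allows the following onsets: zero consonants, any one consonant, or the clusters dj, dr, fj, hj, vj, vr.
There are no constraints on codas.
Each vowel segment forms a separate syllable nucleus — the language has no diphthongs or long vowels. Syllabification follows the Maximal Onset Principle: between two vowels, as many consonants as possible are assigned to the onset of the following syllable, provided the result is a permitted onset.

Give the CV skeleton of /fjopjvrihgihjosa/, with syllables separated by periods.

The vowels are o, i, i, o, a — 5 nuclei, so 5 syllables.
σ1/σ2 boundary: /pjvr/ — longest licit onset from the right is /vr/, leaving /pj/ as coda.
σ2/σ3 boundary: /hg/ — longest licit onset from the right is /g/, leaving /h/ as coda.
σ3/σ4 boundary: /hj/ — entire cluster is a permitted onset → onset /hj/, coda ∅.
σ4/σ5 boundary: /s/ is a single consonant, so it becomes the next onset.
Syllabification: fjopj.vrih.gi.hjo.sa.
Mapping each syllable to C/V: /fjopj/ → CCVCC, /vrih/ → CCVC, /gi/ → CV, /hjo/ → CCV, /sa/ → CV.

CCVCC.CCVC.CV.CCV.CV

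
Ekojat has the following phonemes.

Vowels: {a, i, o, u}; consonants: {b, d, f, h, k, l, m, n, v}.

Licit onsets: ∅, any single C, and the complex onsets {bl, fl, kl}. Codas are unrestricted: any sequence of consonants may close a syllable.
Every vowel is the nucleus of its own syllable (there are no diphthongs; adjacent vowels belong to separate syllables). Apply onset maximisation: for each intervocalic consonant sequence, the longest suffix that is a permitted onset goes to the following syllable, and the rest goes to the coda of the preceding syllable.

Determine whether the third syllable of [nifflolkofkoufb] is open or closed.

closed

Vowels present: i, o, o, o, u; each is a nucleus, giving 5 syllables.
Between /i/ (V1) and /o/ (V2): /ffl/ — longest licit onset from the right is /fl/, leaving /f/ as coda.
Between /o/ (V2) and /o/ (V3): cluster /lk/ — the longest permitted-onset suffix is /k/; onset = /k/, preceding coda = /l/.
Between /o/ (V3) and /o/ (V4): /fk/ splits as /f/ + /k/ (/k/ is the longest suffix that is a licit onset).
Between /o/ (V4) and /u/ (V5): nothing intervenes; syllable break is V.V.
Putting it together: nif.flol.kof.ko.ufb.
Syllable 3 is /kof/ with coda /f/, so it is closed.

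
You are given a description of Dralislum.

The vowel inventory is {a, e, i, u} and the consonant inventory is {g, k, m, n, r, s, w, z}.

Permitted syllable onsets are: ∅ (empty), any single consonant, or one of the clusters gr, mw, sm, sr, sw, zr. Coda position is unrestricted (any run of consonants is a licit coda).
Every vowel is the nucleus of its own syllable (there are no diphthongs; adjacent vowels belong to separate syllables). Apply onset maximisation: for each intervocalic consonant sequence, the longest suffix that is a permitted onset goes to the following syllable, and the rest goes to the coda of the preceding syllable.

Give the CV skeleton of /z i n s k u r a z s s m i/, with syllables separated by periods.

CVCC.CV.CVCC.CCV

The vowels are i, u, a, i — 4 nuclei, so 4 syllables.
Between /i/ (V1) and /u/ (V2): /nsk/; trying suffixes from longest down, /k/ is the first permitted one, so coda /ns/ | onset /k/.
Between /u/ (V2) and /a/ (V3): just /r/ — single C goes to the following onset.
Between /a/ (V3) and /i/ (V4): cluster /zssm/ — the longest permitted-onset suffix is /sm/; onset = /sm/, preceding coda = /zs/.
Syllabification: zins.ku.razs.smi.
Mapping each syllable to C/V: /zins/ → CVCC, /ku/ → CV, /razs/ → CVCC, /smi/ → CCV.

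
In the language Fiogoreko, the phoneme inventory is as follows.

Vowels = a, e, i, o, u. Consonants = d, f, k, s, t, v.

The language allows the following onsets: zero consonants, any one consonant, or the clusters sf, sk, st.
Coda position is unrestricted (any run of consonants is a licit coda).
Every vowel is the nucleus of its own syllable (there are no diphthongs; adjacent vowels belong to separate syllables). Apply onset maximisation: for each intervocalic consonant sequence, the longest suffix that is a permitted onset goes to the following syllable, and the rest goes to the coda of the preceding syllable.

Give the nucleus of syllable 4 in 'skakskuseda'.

Nuclei (vowels): a, u, e, a → 4 syllables.
The fourth nucleus (vowel 4 from the left) is /a/.

a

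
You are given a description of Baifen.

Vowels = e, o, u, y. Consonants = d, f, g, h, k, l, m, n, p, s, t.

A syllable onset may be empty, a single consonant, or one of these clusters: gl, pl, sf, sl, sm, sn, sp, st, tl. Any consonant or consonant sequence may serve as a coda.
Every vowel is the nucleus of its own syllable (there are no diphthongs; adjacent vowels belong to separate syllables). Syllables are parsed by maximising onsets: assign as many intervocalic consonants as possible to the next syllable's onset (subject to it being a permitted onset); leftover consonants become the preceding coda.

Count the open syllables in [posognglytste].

Vowels present: o, o, y, e; each is a nucleus, giving 4 syllables.
/o…o/ gap (V1→V2): /s/ is a single consonant, so it becomes the next onset.
/o…y/ gap (V2→V3): /gngl/; trying suffixes from longest down, /gl/ is the first permitted one, so coda /gn/ | onset /gl/.
/y…e/ gap (V3→V4): /tst/; trying suffixes from longest down, /st/ is the first permitted one, so coda /t/ | onset /st/.
Syllabification: po.sogn.glyt.ste.
Classifying each syllable: /po/ (open), /sogn/ (closed), /glyt/ (closed), /ste/ (open).
Open syllables: 2.

2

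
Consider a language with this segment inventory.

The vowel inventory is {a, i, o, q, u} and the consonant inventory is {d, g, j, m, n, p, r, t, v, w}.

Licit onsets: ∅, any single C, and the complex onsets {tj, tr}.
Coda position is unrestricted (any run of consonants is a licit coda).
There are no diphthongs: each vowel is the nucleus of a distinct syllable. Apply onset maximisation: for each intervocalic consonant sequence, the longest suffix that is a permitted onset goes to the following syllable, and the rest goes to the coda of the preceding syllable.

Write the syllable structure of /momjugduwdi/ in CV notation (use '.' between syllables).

The vowels are o, u, u, i — 4 nuclei, so 4 syllables.
V1 /o/ – V2 /u/: cluster /mj/ — the longest permitted-onset suffix is /j/; onset = /j/, preceding coda = /m/.
V2 /u/ – V3 /u/: /gd/; trying suffixes from longest down, /d/ is the first permitted one, so coda /g/ | onset /d/.
V3 /u/ – V4 /i/: cluster /wd/ — the longest permitted-onset suffix is /d/; onset = /d/, preceding coda = /w/.
Result: mom.jug.duw.di.
Mapping each syllable to C/V: /mom/ → CVC, /jug/ → CVC, /duw/ → CVC, /di/ → CV.

CVC.CVC.CVC.CV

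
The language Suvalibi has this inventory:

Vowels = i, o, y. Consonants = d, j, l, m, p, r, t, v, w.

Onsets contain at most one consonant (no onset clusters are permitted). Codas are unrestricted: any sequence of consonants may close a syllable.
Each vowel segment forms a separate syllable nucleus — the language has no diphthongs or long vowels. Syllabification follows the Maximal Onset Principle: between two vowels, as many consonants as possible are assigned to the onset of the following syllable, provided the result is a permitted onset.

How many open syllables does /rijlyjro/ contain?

1

Nuclei (vowels): i, y, o → 3 syllables.
/i…y/ gap (V1→V2): /jl/ — longest licit onset from the right is /l/, leaving /j/ as coda.
/y…o/ gap (V2→V3): /jr/ — longest licit onset from the right is /r/, leaving /j/ as coda.
Result: rij.lyj.ro.
Classifying each syllable: /rij/ (closed), /lyj/ (closed), /ro/ (open).
Open syllables: 1.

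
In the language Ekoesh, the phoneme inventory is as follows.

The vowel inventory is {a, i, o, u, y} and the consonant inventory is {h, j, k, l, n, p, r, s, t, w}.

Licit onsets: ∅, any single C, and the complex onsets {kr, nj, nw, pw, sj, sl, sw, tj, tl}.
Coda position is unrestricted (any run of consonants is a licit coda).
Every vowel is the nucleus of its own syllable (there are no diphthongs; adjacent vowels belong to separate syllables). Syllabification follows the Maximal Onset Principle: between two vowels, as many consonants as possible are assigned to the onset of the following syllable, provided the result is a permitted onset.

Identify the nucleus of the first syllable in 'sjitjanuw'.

Vowels present: i, a, u; each is a nucleus, giving 3 syllables.
The first nucleus (vowel 1 from the left) is /i/.

i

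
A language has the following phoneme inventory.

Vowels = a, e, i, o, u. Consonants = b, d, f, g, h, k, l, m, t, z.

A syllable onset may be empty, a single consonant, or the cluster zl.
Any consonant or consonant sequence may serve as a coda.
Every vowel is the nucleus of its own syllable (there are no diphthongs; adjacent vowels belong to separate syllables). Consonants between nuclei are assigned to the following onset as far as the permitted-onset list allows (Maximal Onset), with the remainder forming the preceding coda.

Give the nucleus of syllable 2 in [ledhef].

Nuclei (vowels): e, e → 2 syllables.
The second nucleus (vowel 2 from the left) is /e/.

e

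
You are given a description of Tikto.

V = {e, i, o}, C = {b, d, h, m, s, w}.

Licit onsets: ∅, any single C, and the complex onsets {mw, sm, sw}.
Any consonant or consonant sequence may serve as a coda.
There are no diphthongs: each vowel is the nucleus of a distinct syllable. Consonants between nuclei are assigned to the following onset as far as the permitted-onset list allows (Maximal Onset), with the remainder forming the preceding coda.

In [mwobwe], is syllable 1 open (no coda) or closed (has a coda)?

closed

The vowels are o, e — 2 nuclei, so 2 syllables.
Between /o/ (V1) and /e/ (V2): cluster /bw/ — the longest permitted-onset suffix is /w/; onset = /w/, preceding coda = /b/.
So the parse is mwob.we.
Syllable 1 is /mwob/ with coda /b/, so it is closed.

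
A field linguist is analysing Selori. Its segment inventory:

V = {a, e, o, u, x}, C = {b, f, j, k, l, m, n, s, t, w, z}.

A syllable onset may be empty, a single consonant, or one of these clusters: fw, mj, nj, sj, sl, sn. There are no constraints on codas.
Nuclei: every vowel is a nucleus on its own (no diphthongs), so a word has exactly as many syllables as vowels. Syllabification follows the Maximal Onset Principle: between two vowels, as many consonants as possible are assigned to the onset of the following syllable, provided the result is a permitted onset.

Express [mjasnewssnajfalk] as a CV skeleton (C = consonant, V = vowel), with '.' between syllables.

CCV.CCVCC.CCVC.CVCC

Vowels present: a, e, a, a; each is a nucleus, giving 4 syllables.
σ1/σ2 boundary: /sn/ — entire cluster is a permitted onset → onset /sn/, coda ∅.
σ2/σ3 boundary: /wssn/ — longest licit onset from the right is /sn/, leaving /ws/ as coda.
σ3/σ4 boundary: cluster /jf/ — the longest permitted-onset suffix is /f/; onset = /f/, preceding coda = /j/.
Putting it together: mja.snews.snaj.falk.
Mapping each syllable to C/V: /mja/ → CCV, /snews/ → CCVCC, /snaj/ → CCVC, /falk/ → CVCC.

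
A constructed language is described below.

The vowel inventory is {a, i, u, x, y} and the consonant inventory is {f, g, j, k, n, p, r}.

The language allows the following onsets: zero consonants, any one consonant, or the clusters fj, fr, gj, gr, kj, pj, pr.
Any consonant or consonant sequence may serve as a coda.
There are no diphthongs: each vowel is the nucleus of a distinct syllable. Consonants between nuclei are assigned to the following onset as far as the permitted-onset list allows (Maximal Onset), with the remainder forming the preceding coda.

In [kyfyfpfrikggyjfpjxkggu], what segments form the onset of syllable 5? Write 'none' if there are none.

pj

The vowels are y, y, i, y, x, u — 6 nuclei, so 6 syllables.
V1 /y/ – V2 /y/: just /f/ — single C goes to the following onset.
V2 /y/ – V3 /i/: /fpfr/ splits as /fp/ + /fr/ (/fr/ is the longest suffix that is a licit onset).
V3 /i/ – V4 /y/: /kgg/; trying suffixes from longest down, /g/ is the first permitted one, so coda /kg/ | onset /g/.
V4 /y/ – V5 /x/: /jfpj/ — longest licit onset from the right is /pj/, leaving /jf/ as coda.
V5 /x/ – V6 /u/: cluster /kgg/ — the longest permitted-onset suffix is /g/; onset = /g/, preceding coda = /kg/.
Result: ky.fyfp.frikg.gyjf.pjxkg.gu.
Syllable 5 is /pjxkg/: onset /pj/, nucleus /x/, coda /kg/.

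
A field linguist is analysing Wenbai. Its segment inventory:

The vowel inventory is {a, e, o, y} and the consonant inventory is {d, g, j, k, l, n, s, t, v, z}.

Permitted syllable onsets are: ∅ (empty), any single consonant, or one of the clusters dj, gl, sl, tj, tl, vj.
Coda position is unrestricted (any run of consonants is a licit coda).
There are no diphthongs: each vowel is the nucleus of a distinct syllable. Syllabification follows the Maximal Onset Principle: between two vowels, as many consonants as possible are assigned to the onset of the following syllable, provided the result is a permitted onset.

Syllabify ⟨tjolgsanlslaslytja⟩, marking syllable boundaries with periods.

tjolg.sanl.sla.sly.tja

Vowels present: o, a, a, y, a; each is a nucleus, giving 5 syllables.
/o…a/ gap (V1→V2): /lgs/ splits as /lg/ + /s/ (/s/ is the longest suffix that is a licit onset).
/a…a/ gap (V2→V3): cluster /nlsl/ — the longest permitted-onset suffix is /sl/; onset = /sl/, preceding coda = /nl/.
/a…y/ gap (V3→V4): /sl/ — entire cluster is a permitted onset → onset /sl/, coda ∅.
/y…a/ gap (V4→V5): /tj/ is a licit onset in full, so it all attaches to the next syllable.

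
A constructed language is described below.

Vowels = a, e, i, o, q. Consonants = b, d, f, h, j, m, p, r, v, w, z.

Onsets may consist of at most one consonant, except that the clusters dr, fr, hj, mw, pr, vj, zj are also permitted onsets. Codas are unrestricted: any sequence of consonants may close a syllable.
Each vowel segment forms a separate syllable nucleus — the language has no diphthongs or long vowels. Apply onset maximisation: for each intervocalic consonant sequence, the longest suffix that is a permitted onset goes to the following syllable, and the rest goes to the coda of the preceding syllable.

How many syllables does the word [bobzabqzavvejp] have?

5

Nuclei (vowels): o, a, q, a, e → 5 syllables.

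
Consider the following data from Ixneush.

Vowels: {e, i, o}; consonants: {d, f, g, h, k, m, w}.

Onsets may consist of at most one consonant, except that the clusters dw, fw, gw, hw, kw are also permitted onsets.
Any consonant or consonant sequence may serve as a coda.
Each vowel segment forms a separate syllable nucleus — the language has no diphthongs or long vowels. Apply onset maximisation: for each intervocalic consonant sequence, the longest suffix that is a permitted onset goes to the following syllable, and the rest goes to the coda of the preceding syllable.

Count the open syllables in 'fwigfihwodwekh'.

Nuclei (vowels): i, i, o, e → 4 syllables.
σ1/σ2 boundary: /gf/; trying suffixes from longest down, /f/ is the first permitted one, so coda /g/ | onset /f/.
σ2/σ3 boundary: /hw/ is a licit onset in full, so it all attaches to the next syllable.
σ3/σ4 boundary: /dw/ — entire cluster is a permitted onset → onset /dw/, coda ∅.
Putting it together: fwig.fi.hwo.dwekh.
Classifying each syllable: /fwig/ (closed), /fi/ (open), /hwo/ (open), /dwekh/ (closed).
Open syllables: 2.

2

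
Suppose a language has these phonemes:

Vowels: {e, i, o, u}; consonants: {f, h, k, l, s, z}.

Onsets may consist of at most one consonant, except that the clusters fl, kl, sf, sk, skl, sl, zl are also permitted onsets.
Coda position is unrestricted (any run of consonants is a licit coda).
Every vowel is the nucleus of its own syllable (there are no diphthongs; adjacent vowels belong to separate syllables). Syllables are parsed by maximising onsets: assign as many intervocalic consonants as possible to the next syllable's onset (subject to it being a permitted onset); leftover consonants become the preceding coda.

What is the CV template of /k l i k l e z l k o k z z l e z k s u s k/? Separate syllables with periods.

Nuclei (vowels): i, e, o, e, u → 5 syllables.
V1 /i/ – V2 /e/: /kl/ — entire cluster is a permitted onset → onset /kl/, coda ∅.
V2 /e/ – V3 /o/: cluster /zlk/ — the longest permitted-onset suffix is /k/; onset = /k/, preceding coda = /zl/.
V3 /o/ – V4 /e/: /kzzl/ — longest licit onset from the right is /zl/, leaving /kz/ as coda.
V4 /e/ – V5 /u/: /zks/ splits as /zk/ + /s/ (/s/ is the longest suffix that is a licit onset).
Syllabification: kli.klezl.kokz.zlezk.susk.
Mapping each syllable to C/V: /kli/ → CCV, /klezl/ → CCVCC, /kokz/ → CVCC, /zlezk/ → CCVCC, /susk/ → CVCC.

CCV.CCVCC.CVCC.CCVCC.CVCC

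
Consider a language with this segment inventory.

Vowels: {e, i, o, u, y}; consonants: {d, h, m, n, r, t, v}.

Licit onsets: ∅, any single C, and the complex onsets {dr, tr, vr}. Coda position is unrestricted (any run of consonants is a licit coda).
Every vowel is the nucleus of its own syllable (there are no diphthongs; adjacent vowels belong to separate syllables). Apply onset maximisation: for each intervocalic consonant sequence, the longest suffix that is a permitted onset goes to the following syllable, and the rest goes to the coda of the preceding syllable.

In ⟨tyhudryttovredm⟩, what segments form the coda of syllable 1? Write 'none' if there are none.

Vowels present: y, u, y, o, e; each is a nucleus, giving 5 syllables.
/y…u/ gap (V1→V2): just /h/ — single C goes to the following onset.
/u…y/ gap (V2→V3): cluster /dr/ — /dr/ is itself a permitted onset, so the whole cluster goes right; preceding coda = ∅.
/y…o/ gap (V3→V4): /tt/ — longest licit onset from the right is /t/, leaving /t/ as coda.
/o…e/ gap (V4→V5): /vr/ — entire cluster is a permitted onset → onset /vr/, coda ∅.
Putting it together: ty.hu.dryt.to.vredm.
Syllable 1 is /ty/: onset /t/, nucleus /y/, coda ∅.

none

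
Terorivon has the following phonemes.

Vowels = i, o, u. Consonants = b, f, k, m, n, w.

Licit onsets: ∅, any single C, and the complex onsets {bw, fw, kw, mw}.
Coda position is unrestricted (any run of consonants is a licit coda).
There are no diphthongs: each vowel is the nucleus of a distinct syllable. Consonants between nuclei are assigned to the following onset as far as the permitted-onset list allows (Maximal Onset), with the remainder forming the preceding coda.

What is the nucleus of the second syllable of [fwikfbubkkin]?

Nuclei (vowels): i, u, i → 3 syllables.
The second nucleus (vowel 2 from the left) is /u/.

u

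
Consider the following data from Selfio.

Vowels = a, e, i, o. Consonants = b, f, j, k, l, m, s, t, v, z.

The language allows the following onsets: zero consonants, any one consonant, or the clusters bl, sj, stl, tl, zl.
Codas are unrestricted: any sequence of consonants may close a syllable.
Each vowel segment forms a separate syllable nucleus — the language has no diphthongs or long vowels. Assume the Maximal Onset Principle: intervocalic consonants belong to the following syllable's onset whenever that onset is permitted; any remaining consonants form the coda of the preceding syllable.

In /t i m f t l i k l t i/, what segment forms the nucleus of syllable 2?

Vowels present: i, i, i; each is a nucleus, giving 3 syllables.
The second nucleus (vowel 2 from the left) is /i/.

i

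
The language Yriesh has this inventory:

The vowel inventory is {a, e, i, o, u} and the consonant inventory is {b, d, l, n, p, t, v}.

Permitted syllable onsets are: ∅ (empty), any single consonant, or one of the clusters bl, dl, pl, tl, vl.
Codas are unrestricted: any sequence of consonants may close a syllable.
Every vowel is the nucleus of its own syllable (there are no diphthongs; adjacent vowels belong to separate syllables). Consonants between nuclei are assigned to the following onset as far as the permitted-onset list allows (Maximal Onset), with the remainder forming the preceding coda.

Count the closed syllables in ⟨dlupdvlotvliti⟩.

Vowels present: u, o, i, i; each is a nucleus, giving 4 syllables.
Between /u/ (V1) and /o/ (V2): /pdvl/; trying suffixes from longest down, /vl/ is the first permitted one, so coda /pd/ | onset /vl/.
Between /o/ (V2) and /i/ (V3): /tvl/; trying suffixes from longest down, /vl/ is the first permitted one, so coda /t/ | onset /vl/.
Between /i/ (V3) and /i/ (V4): /t/ is a single consonant, so it becomes the next onset.
Syllabification: dlupd.vlot.vli.ti.
Classifying each syllable: /dlupd/ (closed), /vlot/ (closed), /vli/ (open), /ti/ (open).
Closed syllables: 2.

2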